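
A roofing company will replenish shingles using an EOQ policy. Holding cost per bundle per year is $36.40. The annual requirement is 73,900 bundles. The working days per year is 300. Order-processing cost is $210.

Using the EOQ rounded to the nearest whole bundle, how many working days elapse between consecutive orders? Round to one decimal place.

3.7 days

2DS/H = 2·73,900·210/36.4 = 852,692.31
EOQ = √852,692.31 ≈ 923.41 → Q = 923 bundles
T = Q/D × 300 days = 923/73,900 × 300 = 3.747 days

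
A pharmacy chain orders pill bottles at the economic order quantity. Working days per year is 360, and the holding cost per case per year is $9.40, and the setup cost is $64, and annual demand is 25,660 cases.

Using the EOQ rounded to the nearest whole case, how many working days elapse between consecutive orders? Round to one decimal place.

8.3 days

Optimal lot size Q* = (2 × 25,660 × $64 / $9.4)^½ ≈ 591.11 → Q = 591 cases
Days between orders = 360 / (D/Q) = 360 / 43.418 ≈ 8.292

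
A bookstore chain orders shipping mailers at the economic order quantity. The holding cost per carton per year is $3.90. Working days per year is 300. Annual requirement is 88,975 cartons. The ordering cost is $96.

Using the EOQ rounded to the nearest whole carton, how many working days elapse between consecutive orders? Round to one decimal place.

7.1 days

Q* = √(2·D·S / H) = √(2·88,975·96 / 3.9) = √4,380,307.7 ≈ 2,092.92 → Q = 2,093 cartons
Days between orders = 300 / (D/Q) = 300 / 42.511 ≈ 7.057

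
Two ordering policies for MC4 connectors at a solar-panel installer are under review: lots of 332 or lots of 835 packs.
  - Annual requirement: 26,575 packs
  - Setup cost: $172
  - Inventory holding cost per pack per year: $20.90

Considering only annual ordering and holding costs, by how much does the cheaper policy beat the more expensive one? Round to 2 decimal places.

For each Q, cost = (D/Q)·S + (Q/2)·H.
TC(332) = (26,575/332)×172 + (332/2)×20.9 = $17,237.17
TC(835) = (26,575/835)×172 + (835/2)×20.9 = $14,199.88
Lots of 835 are cheaper by $3,037.29.

$3,037.29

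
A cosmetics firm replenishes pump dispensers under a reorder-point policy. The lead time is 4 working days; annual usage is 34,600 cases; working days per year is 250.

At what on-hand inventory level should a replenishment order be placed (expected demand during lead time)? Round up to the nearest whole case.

Daily demand d = 34,600 / 250 = 138.400 cases/day
Demand during lead time = 138.400 × 4 = 553.60
Reorder point = 553.60 → round up

554 cases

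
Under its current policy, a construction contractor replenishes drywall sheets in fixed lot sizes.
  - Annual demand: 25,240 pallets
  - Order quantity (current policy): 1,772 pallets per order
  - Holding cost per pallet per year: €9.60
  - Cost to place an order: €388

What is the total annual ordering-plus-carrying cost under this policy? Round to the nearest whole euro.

€14,032

Annual ordering cost = (D/Q)·S = (25,240/1,772) × 388 = €5,526.59
Annual holding cost  = (Q/2)·H = (1,772/2) × 9.6 = €8,505.60
Total = €5,526.59 + €8,505.60 = €14,032.19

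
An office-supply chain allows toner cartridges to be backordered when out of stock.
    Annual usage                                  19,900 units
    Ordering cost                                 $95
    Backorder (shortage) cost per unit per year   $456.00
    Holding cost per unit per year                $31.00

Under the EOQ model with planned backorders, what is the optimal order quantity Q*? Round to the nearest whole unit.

Basic EOQ = √(2·19,900·95/31) = 349.239
Backorder adjustment √((H+b)/b) = √((31+456)/456) = 1.0334
Q* = 349.239 × 1.0334 ≈ 360.91

361 units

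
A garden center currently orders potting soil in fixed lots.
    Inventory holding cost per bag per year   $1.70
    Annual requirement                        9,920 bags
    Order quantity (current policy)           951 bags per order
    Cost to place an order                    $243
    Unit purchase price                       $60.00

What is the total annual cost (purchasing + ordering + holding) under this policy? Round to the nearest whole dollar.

$598,543

Annual ordering cost = (D/Q)·S = (9,920/951) × 243 = $2,534.76
Annual holding cost  = (Q/2)·H = (951/2) × 1.7 = $808.35
Purchase cost = D·C = 9,920 × 60 = $595,200.00
Total = $2,534.76 + $808.35 + $595,200.00 = $598,543.11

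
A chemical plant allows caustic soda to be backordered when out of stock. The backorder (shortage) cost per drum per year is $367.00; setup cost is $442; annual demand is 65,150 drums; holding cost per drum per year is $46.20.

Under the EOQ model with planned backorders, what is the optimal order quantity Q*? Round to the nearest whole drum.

Basic EOQ = √(2·65,150·442/46.2) = 1,116.509
Backorder adjustment √((H+b)/b) = √((46.2+367)/367) = 1.0611
Q* = 1,116.509 × 1.0611 ≈ 1,184.70

1,185 drums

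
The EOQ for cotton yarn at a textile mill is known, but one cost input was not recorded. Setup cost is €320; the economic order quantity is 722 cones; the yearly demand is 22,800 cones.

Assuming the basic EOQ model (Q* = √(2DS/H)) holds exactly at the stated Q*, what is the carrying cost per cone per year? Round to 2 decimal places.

€27.99

From Q* = √(2DS/H) ⇒ Q*² = 2DS/H.
H = 2DS / Q² = 2 × 22,800 × 320 / 722² = 27.9924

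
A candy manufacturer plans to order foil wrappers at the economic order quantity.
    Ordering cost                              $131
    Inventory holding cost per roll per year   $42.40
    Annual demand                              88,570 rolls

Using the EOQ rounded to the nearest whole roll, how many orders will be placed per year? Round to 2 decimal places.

119.69 orders per year

Optimal lot size Q* = (2 × 88,570 × $131 / $42.4)^½ ≈ 739.79 → Q = 740
N = D/Q = 88,570/740 ≈ 119.689 orders/yr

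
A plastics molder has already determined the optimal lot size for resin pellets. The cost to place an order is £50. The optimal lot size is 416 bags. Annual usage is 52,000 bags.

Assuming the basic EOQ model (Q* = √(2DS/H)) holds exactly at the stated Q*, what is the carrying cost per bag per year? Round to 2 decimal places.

Since Q* = (2DS/H)^½, squaring gives Q*²·H = 2DS.
H = 2DS / Q² = 2 × 52,000 × 50 / 416² = 30.0481

£30.05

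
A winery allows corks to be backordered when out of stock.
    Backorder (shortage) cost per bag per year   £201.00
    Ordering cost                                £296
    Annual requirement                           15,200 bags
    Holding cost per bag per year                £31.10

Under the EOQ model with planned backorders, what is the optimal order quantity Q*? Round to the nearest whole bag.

578 bags

Q* = √(2DS/H) · √((H + b)/b)
   = √(2 × 15,200 × 296 / 31.1) · √((31.1 + 201) / 201)
   = 537.901 × 1.0746 ≈ 578.02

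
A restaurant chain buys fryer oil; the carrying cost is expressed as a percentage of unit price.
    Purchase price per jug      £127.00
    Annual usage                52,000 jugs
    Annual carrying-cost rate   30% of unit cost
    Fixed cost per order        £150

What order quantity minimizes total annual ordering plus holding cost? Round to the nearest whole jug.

Holding cost per jug per year: H = 30% × £127 = £38.1000
Optimal lot size Q* = (2 × 52,000 × £150 / £38.1)^½ ≈ 639.88

640 jugs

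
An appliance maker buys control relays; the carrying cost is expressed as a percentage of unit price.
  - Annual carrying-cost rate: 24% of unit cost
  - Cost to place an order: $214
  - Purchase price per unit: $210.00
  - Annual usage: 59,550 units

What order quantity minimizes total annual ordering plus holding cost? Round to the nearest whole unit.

711 units

Holding cost per unit per year: H = 24% × $210 = $50.4000
EOQ = √(2DS/H) = √(2 × 59,550 × 214 / 50.4)
    = √(505,702.38) ≈ 711.13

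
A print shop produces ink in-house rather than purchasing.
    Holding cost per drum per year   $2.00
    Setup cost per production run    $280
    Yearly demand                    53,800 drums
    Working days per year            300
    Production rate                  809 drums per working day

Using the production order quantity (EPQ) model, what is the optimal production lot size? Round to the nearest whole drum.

4,399 drums

Daily demand d = 53,800/300 = 179.333; p = 809; 1 − d/p = 0.77833
EPQ = √(2DS / (H(1 − d/p)))
    = √(2 × 53,800 × 280 / (2 × 0.77833)) ≈ 4,399.36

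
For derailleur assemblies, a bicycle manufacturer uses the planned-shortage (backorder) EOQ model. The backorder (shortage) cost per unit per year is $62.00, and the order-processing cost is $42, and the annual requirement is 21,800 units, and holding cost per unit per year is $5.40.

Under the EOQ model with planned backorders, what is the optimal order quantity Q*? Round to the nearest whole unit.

607 units

Q* = √(2DS/H) · √((H + b)/b)
   = √(2 × 21,800 × 42 / 5.4) · √((5.4 + 62) / 62)
   = 582.332 × 1.0426 ≈ 607.16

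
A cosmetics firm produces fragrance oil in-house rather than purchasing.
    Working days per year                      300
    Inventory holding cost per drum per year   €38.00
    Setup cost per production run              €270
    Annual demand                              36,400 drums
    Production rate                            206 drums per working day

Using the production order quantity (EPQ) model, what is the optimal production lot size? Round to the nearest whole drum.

1,122 drums

d = 36,400/300 = 121.3333 drums/day;  effective holding cost H(1 − d/p) = 38·(1 − 121.3333/206) = 15.61812
Q* = √(2DS / H_eff) = √(2·36,400·270 / 15.61812) ≈ 1,121.85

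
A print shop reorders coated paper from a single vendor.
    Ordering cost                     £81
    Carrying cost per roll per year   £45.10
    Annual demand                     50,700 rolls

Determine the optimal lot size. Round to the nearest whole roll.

Q* = √(2·D·S / H) = √(2·50,700·81 / 45.1) = √182,115.3 ≈ 426.75

427 rolls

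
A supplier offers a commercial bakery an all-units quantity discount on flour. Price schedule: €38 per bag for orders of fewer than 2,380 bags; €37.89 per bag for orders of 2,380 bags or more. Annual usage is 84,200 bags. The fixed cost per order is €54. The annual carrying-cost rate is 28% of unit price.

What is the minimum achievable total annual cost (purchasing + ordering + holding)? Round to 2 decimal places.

€3,204,873.37

H₁ = 28%×€38 = €10.6400;  H₂ = 28%×€37.89 = €10.6092
EOQ₁ = √(2×84,200×54/10.6400) = 924.48  (< 2,380, feasible at tier 1)
EOQ₂ = √(2×84,200×54/10.6092) = 925.82  (< 2,380 → use Q = 2,380 at tier-2 price)
TC(tier 1 (EOQ₁), Q≈924.5) = €3,209,436.46
TC(tier 2, Q≈2,380.0) = €3,204,873.37
Minimum at tier 2: €3,204,873.37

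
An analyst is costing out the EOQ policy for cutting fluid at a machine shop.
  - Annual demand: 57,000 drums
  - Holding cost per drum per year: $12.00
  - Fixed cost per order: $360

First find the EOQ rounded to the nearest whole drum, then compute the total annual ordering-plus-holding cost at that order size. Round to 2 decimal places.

Optimal lot size Q* = (2 × 57,000 × $360 / $12)^½ ≈ 1,849.32 → Q = 1,849 drums
Annual ordering cost = (D/Q)·S = (57,000/1,849) × 360 = $11,097.89
Annual holding cost  = (Q/2)·H = (1,849/2) × 12 = $11,094.00
Total = $11,097.89 + $11,094.00 = $22,191.89

$22,191.89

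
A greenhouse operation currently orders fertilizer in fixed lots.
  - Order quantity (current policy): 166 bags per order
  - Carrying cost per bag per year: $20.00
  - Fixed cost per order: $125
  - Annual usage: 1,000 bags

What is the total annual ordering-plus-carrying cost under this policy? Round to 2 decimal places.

Annual ordering cost = (D/Q)·S = (1,000/166) × 125 = $753.01
Annual holding cost  = (Q/2)·H = (166/2) × 20 = $1,660.00
Total = $753.01 + $1,660.00 = $2,413.01

$2,413.01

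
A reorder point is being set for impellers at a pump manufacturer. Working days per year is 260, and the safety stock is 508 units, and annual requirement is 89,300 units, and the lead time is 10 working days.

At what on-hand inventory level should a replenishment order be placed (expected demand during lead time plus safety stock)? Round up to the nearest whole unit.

3,943 units

Daily demand d = 89,300 / 260 = 343.462 units/day
Demand during lead time = 343.462 × 10 = 3,434.62
Reorder point = 3,434.62 + 508 = 3,942.62 → round up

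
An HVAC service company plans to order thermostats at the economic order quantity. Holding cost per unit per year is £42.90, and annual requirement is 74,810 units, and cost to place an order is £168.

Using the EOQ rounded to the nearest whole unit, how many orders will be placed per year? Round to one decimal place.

97.8 orders per year

Optimal lot size Q* = (2 × 74,810 × £168 / £42.9)^½ ≈ 765.46 → Q = 765
Orders per year = D/Q = 74,810 / 765 = 97.791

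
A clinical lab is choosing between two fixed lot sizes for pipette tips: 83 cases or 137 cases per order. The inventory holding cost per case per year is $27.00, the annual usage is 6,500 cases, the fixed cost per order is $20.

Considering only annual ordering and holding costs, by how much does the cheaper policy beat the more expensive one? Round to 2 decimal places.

$111.64

TC(Q) = (D/Q)S + (Q/2)H
TC(83) = (6,500/83)×20 + (83/2)×27 = $2,686.77
TC(137) = (6,500/137)×20 + (137/2)×27 = $2,798.41
|ΔTC| = |$2,686.77 − $2,798.41| = $111.64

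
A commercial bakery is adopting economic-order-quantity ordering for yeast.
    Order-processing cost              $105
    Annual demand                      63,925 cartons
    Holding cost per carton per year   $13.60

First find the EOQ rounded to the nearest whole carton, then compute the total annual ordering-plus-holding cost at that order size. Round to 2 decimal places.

2DS/H = 2·63,925·105/13.6 = 987,077.21
EOQ = √987,077.21 ≈ 993.52 → Q = 994 cartons
Ordering: D/Q × S = 63,925/994 × $105 = $6,752.64
Holding:  Q/2 × H = 994/2 × $13.6 = $6,759.20
Total = $6,752.64 + $6,759.20 = $13,511.84

$13,511.84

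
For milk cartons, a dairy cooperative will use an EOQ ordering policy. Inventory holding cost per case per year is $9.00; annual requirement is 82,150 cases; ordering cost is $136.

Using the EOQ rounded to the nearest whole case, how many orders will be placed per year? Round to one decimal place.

52.1 orders per year

EOQ = √(2DS/H) = √(2 × 82,150 × 136 / 9)
    = √(2,482,755.56) ≈ 1,575.68 → Q = 1,576
N = D/Q = 82,150/1,576 ≈ 52.126 orders/yr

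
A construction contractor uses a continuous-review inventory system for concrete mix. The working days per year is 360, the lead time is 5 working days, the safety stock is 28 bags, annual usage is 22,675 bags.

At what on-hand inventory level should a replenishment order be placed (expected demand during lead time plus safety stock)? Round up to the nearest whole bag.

Daily demand d = 22,675 / 360 = 62.986 bags/day
Demand during lead time = 62.986 × 5 = 314.93
Reorder point = 314.93 + 28 = 342.93 → round up

343 bags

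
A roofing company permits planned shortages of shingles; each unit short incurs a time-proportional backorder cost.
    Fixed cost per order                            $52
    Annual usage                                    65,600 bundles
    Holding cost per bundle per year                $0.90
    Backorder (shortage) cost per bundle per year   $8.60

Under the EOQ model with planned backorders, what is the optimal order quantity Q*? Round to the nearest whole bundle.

2,894 bundles

Q* = √(2DS/H) · √((H + b)/b)
   = √(2 × 65,600 × 52 / 0.9) · √((0.9 + 8.6) / 8.6)
   = 2,753.261 × 1.0510 ≈ 2,893.74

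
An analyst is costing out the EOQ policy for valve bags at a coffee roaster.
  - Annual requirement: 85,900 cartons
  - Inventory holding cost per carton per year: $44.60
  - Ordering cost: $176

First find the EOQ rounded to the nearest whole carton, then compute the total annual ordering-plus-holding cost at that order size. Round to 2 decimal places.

Q* = √(2·D·S / H) = √(2·85,900·176 / 44.6) = √677,955.2 ≈ 823.38 → Q = 823 cartons
Ordering: D/Q × S = 85,900/823 × $176 = $18,369.87
Holding:  Q/2 × H = 823/2 × $44.6 = $18,352.90
Total = $18,369.87 + $18,352.90 = $36,722.77

$36,722.77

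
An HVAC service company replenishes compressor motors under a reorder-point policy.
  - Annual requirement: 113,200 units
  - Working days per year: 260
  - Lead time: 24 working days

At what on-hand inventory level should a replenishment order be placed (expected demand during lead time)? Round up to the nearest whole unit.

10,450 units

Daily demand d = 113,200 / 260 = 435.385 units/day
Demand during lead time = 435.385 × 24 = 10,449.23
Reorder point = 10,449.23 → round up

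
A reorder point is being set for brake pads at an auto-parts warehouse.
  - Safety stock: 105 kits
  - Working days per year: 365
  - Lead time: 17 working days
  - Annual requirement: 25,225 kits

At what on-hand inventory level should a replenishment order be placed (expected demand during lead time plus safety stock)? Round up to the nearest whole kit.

Daily demand d = 25,225 / 365 = 69.110 kits/day
Demand during lead time = 69.110 × 17 = 1,174.86
Reorder point = 1,174.86 + 105 = 1,279.86 → round up

1,280 kits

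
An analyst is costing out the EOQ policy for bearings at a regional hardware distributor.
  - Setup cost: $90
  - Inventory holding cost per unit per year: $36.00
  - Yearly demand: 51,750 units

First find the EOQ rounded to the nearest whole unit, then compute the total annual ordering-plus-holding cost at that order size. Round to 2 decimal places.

$18,312.29

Q* = √(2·D·S / H) = √(2·51,750·90 / 36) = √258,750.0 ≈ 508.67 → Q = 509 units
Ordering: D/Q × S = 51,750/509 × $90 = $9,150.29
Holding:  Q/2 × H = 509/2 × $36 = $9,162.00
Total = $9,150.29 + $9,162.00 = $18,312.29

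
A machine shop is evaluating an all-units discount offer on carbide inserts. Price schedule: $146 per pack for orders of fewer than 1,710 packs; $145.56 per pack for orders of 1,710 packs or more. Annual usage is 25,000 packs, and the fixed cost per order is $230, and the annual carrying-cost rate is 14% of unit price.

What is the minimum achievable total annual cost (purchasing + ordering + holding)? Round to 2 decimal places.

H₁ = 14%×$146 = $20.4400;  H₂ = 14%×$145.56 = $20.3784
EOQ₁ = √(2×25,000×230/20.4400) = 750.08  (< 1,710, feasible at tier 1)
EOQ₂ = √(2×25,000×230/20.3784) = 751.21  (< 1,710 → use Q = 1,710 at tier-2 price)
TC(tier 1 (EOQ₁), Q≈750.1) = $3,665,331.67
TC(tier 2, Q≈1,710.0) = $3,659,786.11
Minimum at tier 2: $3,659,786.11

$3,659,786.11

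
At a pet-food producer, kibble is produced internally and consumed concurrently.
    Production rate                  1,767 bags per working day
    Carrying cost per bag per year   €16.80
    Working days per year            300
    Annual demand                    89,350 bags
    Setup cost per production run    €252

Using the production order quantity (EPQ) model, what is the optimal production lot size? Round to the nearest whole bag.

1,796 bags

d = 89,350/300 = 297.8333 bags/day;  effective holding cost H(1 − d/p) = 16.8·(1 − 297.8333/1767) = 13.96831
Q* = √(2DS / H_eff) = √(2·89,350·252 / 13.96831) ≈ 1,795.52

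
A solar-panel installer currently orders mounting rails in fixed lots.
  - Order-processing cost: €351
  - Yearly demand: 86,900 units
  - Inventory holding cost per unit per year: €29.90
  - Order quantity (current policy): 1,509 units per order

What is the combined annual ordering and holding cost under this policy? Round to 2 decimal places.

Orders/yr = 86,900/1,509 = 57.588; ordering cost = 57.588 × €351 = €20,213.32
Average inventory = 1,509/2 = 754.5; holding cost = 754.5 × €29.9 = €22,559.55
Total = €20,213.32 + €22,559.55 = €42,772.87

€42,772.87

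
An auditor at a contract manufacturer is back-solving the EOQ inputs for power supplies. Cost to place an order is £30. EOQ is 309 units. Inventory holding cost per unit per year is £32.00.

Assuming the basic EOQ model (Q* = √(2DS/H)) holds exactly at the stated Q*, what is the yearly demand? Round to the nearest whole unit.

Since Q* = (2DS/H)^½, squaring gives Q*²·H = 2DS.
D = Q²H / (2S) = 309² × 32 / (2 × 30) = 50,923.20

50,923 units per year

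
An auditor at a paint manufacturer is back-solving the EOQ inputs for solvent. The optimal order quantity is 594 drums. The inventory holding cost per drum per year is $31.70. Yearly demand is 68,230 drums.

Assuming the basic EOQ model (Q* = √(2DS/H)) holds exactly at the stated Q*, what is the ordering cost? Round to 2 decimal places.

EOQ relation: Q² = 2DS/H, so rearrange for the unknown.
S = Q²H / (2D) = 594² × 31.7 / (2 × 68,230) = 81.9647

$81.96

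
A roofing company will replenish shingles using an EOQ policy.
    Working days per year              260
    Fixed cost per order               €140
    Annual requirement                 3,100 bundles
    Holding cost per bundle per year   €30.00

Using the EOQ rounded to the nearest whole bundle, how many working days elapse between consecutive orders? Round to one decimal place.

14.3 days

EOQ = √(2DS/H) = √(2 × 3,100 × 140 / 30)
    = √(28,933.33) ≈ 170.10 → Q = 170 bundles
T = Q/D × 260 days = 170/3,100 × 260 = 14.258 days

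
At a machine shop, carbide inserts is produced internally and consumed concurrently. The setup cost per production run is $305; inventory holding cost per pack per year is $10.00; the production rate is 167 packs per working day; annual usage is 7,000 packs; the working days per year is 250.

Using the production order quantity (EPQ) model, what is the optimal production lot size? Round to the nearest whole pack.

Daily demand d = 7,000/250 = 28.000; p = 167; 1 − d/p = 0.83234
EPQ = √(2DS / (H(1 − d/p)))
    = √(2 × 7,000 × 305 / (10 × 0.83234)) ≈ 716.25

716 packs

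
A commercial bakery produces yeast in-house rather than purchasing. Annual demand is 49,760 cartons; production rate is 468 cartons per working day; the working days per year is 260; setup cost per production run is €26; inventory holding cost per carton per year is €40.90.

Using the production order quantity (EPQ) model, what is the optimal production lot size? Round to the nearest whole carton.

327 cartons

d = 49,760/260 = 191.3846 cartons/day;  effective holding cost H(1 − d/p) = 40.9·(1 − 191.3846/468) = 24.17429
Q* = √(2DS / H_eff) = √(2·49,760·26 / 24.17429) ≈ 327.16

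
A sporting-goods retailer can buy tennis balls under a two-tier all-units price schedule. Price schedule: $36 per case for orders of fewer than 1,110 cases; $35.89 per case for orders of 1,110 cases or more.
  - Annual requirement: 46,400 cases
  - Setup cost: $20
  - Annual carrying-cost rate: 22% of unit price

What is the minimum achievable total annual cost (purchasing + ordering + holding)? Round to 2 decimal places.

$1,670,514.21

H₁ = 22%×$36 = $7.9200;  H₂ = 22%×$35.89 = $7.8958
EOQ₁ = √(2×46,400×20/7.9200) = 484.09  (< 1,110, feasible at tier 1)
EOQ₂ = √(2×46,400×20/7.8958) = 484.83  (< 1,110 → use Q = 1,110 at tier-2 price)
TC(tier 1 (EOQ₁), Q≈484.1) = $1,674,234.00
TC(tier 2, Q≈1,110.0) = $1,670,514.21
Minimum at tier 2: $1,670,514.21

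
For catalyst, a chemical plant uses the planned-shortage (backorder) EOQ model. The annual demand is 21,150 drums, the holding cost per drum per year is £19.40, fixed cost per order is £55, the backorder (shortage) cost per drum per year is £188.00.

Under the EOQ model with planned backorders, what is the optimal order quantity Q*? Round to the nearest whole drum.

364 drums

Basic EOQ = √(2·21,150·55/19.4) = 346.299
Backorder adjustment √((H+b)/b) = √((19.4+188)/188) = 1.0503
Q* = 346.299 × 1.0503 ≈ 363.73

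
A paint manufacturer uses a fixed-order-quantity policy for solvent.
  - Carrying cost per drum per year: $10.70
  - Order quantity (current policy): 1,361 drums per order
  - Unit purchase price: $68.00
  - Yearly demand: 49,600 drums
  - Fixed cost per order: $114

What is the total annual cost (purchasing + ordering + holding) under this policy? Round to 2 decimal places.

$3,384,235.94

Annual ordering cost = (D/Q)·S = (49,600/1,361) × 114 = $4,154.59
Annual holding cost  = (Q/2)·H = (1,361/2) × 10.7 = $7,281.35
Purchase cost = D·C = 49,600 × 68 = $3,372,800.00
Total = $4,154.59 + $7,281.35 + $3,372,800.00 = $3,384,235.94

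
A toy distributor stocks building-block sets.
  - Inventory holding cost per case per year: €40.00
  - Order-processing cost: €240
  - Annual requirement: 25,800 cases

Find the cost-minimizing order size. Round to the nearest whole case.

2DS/H = 2·25,800·240/40 = 309,600.00
EOQ = √309,600.00 ≈ 556.42

556 cases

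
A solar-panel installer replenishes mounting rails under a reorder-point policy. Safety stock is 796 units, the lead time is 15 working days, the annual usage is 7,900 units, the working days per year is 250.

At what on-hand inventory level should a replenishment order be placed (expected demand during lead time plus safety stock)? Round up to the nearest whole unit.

Daily demand d = 7,900 / 250 = 31.600 units/day
Demand during lead time = 31.600 × 15 = 474.00
Reorder point = 474.00 + 796 = 1,270.00 → round up

1,270 units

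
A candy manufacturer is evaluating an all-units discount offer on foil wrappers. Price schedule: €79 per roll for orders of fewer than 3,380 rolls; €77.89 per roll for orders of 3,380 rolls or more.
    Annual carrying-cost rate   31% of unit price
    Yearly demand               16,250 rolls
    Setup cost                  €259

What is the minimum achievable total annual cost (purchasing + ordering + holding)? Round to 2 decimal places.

€1,298,107.74

H₁ = 31%×€79 = €24.4900;  H₂ = 31%×€77.89 = €24.1459
EOQ₁ = √(2×16,250×259/24.4900) = 586.27  (< 3,380, feasible at tier 1)
EOQ₂ = √(2×16,250×259/24.1459) = 590.43  (< 3,380 → use Q = 3,380 at tier-2 price)
TC(tier 1 (EOQ₁), Q≈586.3) = €1,298,107.74
TC(tier 2, Q≈3,380.0) = €1,307,764.26
Minimum at tier 1 (EOQ₁): €1,298,107.74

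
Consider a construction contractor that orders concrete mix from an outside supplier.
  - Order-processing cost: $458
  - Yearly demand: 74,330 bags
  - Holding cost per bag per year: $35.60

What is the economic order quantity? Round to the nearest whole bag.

2DS/H = 2·74,330·458/35.6 = 1,912,535.96
EOQ = √1,912,535.96 ≈ 1,382.94

1,383 bags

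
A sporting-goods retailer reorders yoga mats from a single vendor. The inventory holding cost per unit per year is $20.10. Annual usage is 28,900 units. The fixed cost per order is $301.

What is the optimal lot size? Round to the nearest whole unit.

Q* = √(2·D·S / H) = √(2·28,900·301 / 20.1) = √865,562.2 ≈ 930.36

930 units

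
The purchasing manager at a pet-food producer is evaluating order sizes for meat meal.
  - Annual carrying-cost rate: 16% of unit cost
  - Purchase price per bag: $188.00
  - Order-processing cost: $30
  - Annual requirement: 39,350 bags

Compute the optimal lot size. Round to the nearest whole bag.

Carrying cost H = $188 × 16% = $30.0800/bag/yr
Optimal lot size Q* = (2 × 39,350 × $30 / $30.08)^½ ≈ 280.16

280 bags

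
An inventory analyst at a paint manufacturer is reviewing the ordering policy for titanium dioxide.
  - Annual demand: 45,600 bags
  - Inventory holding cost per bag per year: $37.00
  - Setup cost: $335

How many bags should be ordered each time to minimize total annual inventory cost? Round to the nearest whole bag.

909 bags

2DS/H = 2·45,600·335/37 = 825,729.73
EOQ = √825,729.73 ≈ 908.70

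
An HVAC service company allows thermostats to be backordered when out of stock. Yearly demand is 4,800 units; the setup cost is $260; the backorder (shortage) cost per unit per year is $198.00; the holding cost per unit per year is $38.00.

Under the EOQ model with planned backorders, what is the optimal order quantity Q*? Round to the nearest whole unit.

280 units

Basic EOQ = √(2·4,800·260/38) = 256.289
Backorder adjustment √((H+b)/b) = √((38+198)/198) = 1.0918
Q* = 256.289 × 1.0918 ≈ 279.80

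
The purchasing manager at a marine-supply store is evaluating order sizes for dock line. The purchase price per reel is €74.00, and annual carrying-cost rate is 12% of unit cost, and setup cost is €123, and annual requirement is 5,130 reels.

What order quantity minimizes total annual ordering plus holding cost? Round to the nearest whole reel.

377 reels

Holding cost per reel per year: H = 12% × €74 = €8.8800
Q* = √(2·D·S / H) = √(2·5,130·123 / 8.88) = √142,114.9 ≈ 376.98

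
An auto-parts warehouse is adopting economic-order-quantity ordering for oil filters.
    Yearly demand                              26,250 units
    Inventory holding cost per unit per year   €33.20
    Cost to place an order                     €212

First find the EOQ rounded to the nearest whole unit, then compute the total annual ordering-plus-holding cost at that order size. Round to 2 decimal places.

€19,222.80

EOQ = √(2DS/H) = √(2 × 26,250 × 212 / 33.2)
    = √(335,240.96) ≈ 579.00 → Q = 579 units
Ordering: D/Q × S = 26,250/579 × €212 = €9,611.40
Holding:  Q/2 × H = 579/2 × €33.2 = €9,611.40
Total = €9,611.40 + €9,611.40 = €19,222.80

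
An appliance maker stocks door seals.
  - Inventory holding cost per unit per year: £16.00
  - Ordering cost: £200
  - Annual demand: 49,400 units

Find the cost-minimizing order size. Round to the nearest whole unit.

Q* = √(2·D·S / H) = √(2·49,400·200 / 16) = √1,235,000.0 ≈ 1,111.31

1,111 units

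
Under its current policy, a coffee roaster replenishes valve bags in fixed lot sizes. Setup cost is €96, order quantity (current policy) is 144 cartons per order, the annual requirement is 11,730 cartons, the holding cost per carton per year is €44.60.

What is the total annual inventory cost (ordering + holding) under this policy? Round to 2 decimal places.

€11,031.20

Ordering: D/Q × S = 11,730/144 × €96 = €7,820.00
Holding:  Q/2 × H = 144/2 × €44.6 = €3,211.20
Total = €7,820.00 + €3,211.20 = €11,031.20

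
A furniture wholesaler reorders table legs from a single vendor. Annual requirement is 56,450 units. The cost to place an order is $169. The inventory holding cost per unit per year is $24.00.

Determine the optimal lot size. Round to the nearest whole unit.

EOQ = √(2DS/H) = √(2 × 56,450 × 169 / 24)
    = √(795,004.17) ≈ 891.63

892 units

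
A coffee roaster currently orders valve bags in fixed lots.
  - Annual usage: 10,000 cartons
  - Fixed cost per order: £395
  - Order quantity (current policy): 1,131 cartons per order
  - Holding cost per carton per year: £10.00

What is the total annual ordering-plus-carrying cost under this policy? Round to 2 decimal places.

£9,147.48

Orders/yr = 10,000/1,131 = 8.842; ordering cost = 8.842 × £395 = £3,492.48
Average inventory = 1,131/2 = 565.5; holding cost = 565.5 × £10 = £5,655.00
Total = £3,492.48 + £5,655.00 = £9,147.48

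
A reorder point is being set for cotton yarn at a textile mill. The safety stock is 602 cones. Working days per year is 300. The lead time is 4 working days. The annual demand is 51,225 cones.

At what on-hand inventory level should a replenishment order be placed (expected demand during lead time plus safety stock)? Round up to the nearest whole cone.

1,285 cones

Daily demand d = 51,225 / 300 = 170.750 cones/day
Demand during lead time = 170.750 × 4 = 683.00
Reorder point = 683.00 + 602 = 1,285.00 → round up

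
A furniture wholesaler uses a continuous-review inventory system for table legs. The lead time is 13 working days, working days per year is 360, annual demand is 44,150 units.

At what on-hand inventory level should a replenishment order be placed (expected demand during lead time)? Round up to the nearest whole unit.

Daily demand d = 44,150 / 360 = 122.639 units/day
Demand during lead time = 122.639 × 13 = 1,594.31
Reorder point = 1,594.31 → round up

1,595 units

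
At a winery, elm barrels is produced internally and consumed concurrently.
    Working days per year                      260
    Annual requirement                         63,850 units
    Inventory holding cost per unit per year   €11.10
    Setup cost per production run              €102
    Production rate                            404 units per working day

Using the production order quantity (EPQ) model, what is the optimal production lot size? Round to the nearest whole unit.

1,730 units

d = 63,850/260 = 245.5769 units/day;  effective holding cost H(1 − d/p) = 11.1·(1 − 245.5769/404) = 4.35271
Q* = √(2DS / H_eff) = √(2·63,850·102 / 4.35271) ≈ 1,729.88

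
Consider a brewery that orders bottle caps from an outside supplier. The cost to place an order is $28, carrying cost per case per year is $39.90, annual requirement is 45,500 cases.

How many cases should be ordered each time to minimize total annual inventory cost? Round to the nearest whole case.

Q* = √(2·D·S / H) = √(2·45,500·28 / 39.9) = √63,859.6 ≈ 252.70

253 cases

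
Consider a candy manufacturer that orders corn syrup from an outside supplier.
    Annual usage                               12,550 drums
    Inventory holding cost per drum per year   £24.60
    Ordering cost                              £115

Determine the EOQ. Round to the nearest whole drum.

2DS/H = 2·12,550·115/24.6 = 117,337.40
EOQ = √117,337.40 ≈ 342.55

343 drums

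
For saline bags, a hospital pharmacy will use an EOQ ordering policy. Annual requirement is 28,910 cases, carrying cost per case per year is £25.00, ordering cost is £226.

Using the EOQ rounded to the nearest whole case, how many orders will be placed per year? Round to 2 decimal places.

Optimal lot size Q* = (2 × 28,910 × £226 / £25)^½ ≈ 722.97 → Q = 723
N = D/Q = 28,910/723 ≈ 39.986 orders/yr

39.99 orders per year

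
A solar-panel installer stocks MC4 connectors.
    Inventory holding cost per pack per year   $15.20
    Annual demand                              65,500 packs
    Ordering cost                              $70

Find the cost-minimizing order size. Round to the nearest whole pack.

2DS/H = 2·65,500·70/15.2 = 603,289.47
EOQ = √603,289.47 ≈ 776.72

777 packs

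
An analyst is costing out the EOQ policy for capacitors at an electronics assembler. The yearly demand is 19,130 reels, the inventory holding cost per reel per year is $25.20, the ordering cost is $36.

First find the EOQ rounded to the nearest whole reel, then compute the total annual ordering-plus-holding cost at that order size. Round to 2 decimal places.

Optimal lot size Q* = (2 × 19,130 × $36 / $25.2)^½ ≈ 233.79 → Q = 234 reels
Annual ordering cost = (D/Q)·S = (19,130/234) × 36 = $2,943.08
Annual holding cost  = (Q/2)·H = (234/2) × 25.2 = $2,948.40
Total = $2,943.08 + $2,948.40 = $5,891.48

$5,891.48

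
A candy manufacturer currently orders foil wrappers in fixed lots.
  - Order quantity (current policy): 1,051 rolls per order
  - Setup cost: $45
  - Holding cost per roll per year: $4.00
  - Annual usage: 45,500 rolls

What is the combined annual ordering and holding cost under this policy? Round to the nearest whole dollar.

$4,050

Annual ordering cost = (D/Q)·S = (45,500/1,051) × 45 = $1,948.14
Annual holding cost  = (Q/2)·H = (1,051/2) × 4 = $2,102.00
Total = $1,948.14 + $2,102.00 = $4,050.14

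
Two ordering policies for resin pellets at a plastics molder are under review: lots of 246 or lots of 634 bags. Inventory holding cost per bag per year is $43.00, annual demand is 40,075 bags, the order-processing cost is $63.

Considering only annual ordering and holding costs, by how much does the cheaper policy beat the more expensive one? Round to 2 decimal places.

Annual cost at Q: ordering D·S/Q plus holding Q·H/2.
TC(246) = (40,075/246)×63 + (246/2)×43 = $15,552.11
TC(634) = (40,075/634)×63 + (634/2)×43 = $17,613.22
Cheaper: Q = 246.  Difference = $2,061.11

$2,061.11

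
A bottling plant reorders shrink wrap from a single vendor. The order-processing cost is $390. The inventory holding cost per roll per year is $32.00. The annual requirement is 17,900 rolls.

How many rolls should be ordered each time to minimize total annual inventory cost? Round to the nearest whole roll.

661 rolls

Optimal lot size Q* = (2 × 17,900 × $390 / $32)^½ ≈ 660.54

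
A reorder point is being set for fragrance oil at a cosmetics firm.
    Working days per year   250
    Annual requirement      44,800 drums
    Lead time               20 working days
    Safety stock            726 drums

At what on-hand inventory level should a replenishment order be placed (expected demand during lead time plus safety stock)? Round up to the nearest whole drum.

Daily demand d = 44,800 / 250 = 179.200 drums/day
Demand during lead time = 179.200 × 20 = 3,584.00
Reorder point = 3,584.00 + 726 = 4,310.00 → round up

4,310 drums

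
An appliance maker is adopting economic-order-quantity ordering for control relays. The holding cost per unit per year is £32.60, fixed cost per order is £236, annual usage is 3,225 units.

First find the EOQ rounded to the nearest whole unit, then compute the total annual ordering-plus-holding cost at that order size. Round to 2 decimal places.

2DS/H = 2·3,225·236/32.6 = 46,693.25
EOQ = √46,693.25 ≈ 216.09 → Q = 216 units
Annual ordering cost = (D/Q)·S = (3,225/216) × 236 = £3,523.61
Annual holding cost  = (Q/2)·H = (216/2) × 32.6 = £3,520.80
Total = £3,523.61 + £3,520.80 = £7,044.41

£7,044.41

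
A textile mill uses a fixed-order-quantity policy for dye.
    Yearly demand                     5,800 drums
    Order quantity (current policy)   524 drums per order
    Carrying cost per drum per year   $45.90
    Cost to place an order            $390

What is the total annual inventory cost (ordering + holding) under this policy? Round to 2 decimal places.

Ordering: D/Q × S = 5,800/524 × $390 = $4,316.79
Holding:  Q/2 × H = 524/2 × $45.9 = $12,025.80
Total = $4,316.79 + $12,025.80 = $16,342.59

$16,342.59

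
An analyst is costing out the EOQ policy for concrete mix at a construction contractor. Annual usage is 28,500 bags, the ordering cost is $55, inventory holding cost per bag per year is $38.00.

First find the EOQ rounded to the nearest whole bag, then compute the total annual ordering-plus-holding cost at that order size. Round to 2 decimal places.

2DS/H = 2·28,500·55/38 = 82,500.00
EOQ = √82,500.00 ≈ 287.23 → Q = 287 bags
Ordering: D/Q × S = 28,500/287 × $55 = $5,461.67
Holding:  Q/2 × H = 287/2 × $38 = $5,453.00
Total = $5,461.67 + $5,453.00 = $10,914.67

$10,914.67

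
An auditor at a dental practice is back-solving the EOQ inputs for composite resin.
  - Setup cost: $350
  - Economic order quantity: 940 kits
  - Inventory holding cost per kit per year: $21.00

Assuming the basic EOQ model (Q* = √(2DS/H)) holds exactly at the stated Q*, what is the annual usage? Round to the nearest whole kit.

Since Q* = (2DS/H)^½, squaring gives Q*²·H = 2DS.
D = Q²H / (2S) = 940² × 21 / (2 × 350) = 26,508.00

26,508 kits per year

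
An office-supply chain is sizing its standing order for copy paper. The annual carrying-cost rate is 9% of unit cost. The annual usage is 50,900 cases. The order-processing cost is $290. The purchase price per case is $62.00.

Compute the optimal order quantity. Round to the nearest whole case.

2,300 cases

Holding cost per case per year: H = 9% × $62 = $5.5800
2DS/H = 2·50,900·290/5.58 = 5,290,681.00
EOQ = √5,290,681.00 ≈ 2,300.15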